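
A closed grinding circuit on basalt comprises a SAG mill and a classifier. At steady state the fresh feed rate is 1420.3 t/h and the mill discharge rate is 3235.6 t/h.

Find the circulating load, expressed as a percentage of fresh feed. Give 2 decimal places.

CL = 127.81 %

M = F + R at steady state, so:
R = M − F = 3235.6 − 1420.3 = 1815.3 t/h
CL = 100·R/F = 100·1815.3/1420.3 = 127.81 %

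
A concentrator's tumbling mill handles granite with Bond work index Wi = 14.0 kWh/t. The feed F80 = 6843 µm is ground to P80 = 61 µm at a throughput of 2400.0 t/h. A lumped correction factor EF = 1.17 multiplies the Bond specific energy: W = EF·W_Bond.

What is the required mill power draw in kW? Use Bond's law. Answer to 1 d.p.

P = 45581.6 kW

W = 10 Wi / √P80 − 10 Wi / √F80
W = 10·14.0·(1/√61 − 1/√6843) = 10·14.0·(0.115948) = 16.2328 kWh/t
Corrected W = EF·W_Bond = 1.17·16.2328 = 18.9923 kWh/t
Mill draw = 18.9923 × 2400.0 = 45581.6 kW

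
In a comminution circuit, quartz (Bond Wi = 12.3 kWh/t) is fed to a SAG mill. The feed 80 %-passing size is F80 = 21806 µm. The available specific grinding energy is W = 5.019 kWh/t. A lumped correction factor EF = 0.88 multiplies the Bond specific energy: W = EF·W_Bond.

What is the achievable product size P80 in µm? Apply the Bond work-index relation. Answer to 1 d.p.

P80 = 354.1 µm

W = 10 Wi (1/√P80 − 1/√F80)  [Bond]
W_Bond = W / EF = 5.019 / 0.88 = 5.7034 kWh/t
1/√P80 = 1/√F80 + W_Bond/(10·Wi)
  = 5.7034/(10·12.3) + 1/√21806 = 0.046369 + 0.006772 = 0.053141
P80 = (1/0.053141)² = 18.8178² = 354.11 µm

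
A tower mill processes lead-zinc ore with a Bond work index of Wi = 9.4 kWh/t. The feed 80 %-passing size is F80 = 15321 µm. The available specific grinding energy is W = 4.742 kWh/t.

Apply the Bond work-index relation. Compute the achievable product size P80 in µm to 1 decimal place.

W_Bond = 10·Wi·(1/√P₈₀ − 1/√F₈₀)
P80^-0.5 = F80^-0.5 + W/(10 Wi)
  = 4.7420/(10·9.4) + 1/√15321 = 0.050447 + 0.008079 = 0.058526
P80 = (1/0.058526)² = 17.0865² = 291.95 µm

P80 = 291.9 µm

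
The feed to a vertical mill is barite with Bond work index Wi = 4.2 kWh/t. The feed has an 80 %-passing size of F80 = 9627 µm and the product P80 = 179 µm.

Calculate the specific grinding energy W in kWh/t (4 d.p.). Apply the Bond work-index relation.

W = 2.7112 kWh/t

Bond:  W = 10 Wi (1/√P − 1/√F)
1/√179 = 0.074744;  1/√9627 = 0.010192
W = 10·4.2·(0.074744 − 0.010192) = 2.7112 kWh/t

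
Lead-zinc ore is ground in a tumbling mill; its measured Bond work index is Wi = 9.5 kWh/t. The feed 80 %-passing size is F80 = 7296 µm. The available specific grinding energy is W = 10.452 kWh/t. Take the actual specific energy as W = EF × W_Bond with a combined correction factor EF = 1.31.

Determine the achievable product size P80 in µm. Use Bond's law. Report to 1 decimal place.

P80 = 109.2 µm

W_Bond = 10·Wi·(1/√P₈₀ − 1/√F₈₀)
W_Bond = W / EF = 10.452 / 1.31 = 7.9786 kWh/t
P80^-0.5 = F80^-0.5 + W_Bond/(10 Wi)
  = 7.9786/(10·9.5) + 1/√7296 = 0.083986 + 0.011707 = 0.095693
P80 = (1/0.095693)² = 10.4501² = 109.20 µm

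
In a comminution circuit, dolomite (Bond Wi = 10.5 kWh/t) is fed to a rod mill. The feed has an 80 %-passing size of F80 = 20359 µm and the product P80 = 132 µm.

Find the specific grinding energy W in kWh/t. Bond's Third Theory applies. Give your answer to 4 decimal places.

W = 8.4032 kWh/t

Bond: W = 10·Wi·(1/√P80 − 1/√F80)
1/√132 = 0.087039;  1/√20359 = 0.007008
W = 10·10.5·(0.087039 − 0.007008) = 8.4032 kWh/t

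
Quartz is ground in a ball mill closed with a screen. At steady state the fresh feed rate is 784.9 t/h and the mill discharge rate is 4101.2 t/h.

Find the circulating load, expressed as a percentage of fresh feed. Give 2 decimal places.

CL = 422.51 %

Steady state: M = F + R.
R = M − F = 4101.2 − 784.9 = 3316.3 t/h
CL = 100·R/F = 100·3316.3/784.9 = 422.51 %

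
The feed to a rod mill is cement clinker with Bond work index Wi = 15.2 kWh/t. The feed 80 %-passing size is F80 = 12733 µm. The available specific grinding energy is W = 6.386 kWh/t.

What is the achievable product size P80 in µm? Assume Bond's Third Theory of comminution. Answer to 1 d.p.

P80 = 386.4 µm

W = 10·Wi·[P80^(−½) − F80^(−½)]
1/√P80 = 1/√F80 + W/(10·Wi)
  = 6.3860/(10·15.2) + 1/√12733 = 0.042013 + 0.008862 = 0.050875
P80 = (1/0.050875)² = 19.6559² = 386.36 µm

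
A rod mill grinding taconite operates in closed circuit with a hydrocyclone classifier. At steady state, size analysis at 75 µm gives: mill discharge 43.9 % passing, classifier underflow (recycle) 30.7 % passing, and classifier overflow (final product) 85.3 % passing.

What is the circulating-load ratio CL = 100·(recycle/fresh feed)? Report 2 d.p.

Two-product formula at 75 µm:
r = (o − d)/(d − u)
r = (85.3 − 43.9)/(43.9 − 30.7) = 41.4/13.2 = 3.1364
CL = 100·r = 313.64 %

CL = 313.64 %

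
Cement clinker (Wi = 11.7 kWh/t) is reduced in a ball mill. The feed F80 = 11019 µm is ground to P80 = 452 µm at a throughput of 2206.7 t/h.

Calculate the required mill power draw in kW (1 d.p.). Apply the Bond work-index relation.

P = 9684.4 kW

W = 10·Wi·(P80^(-½) − F80^(-½))
W = 10·11.7·(1/√452 − 1/√11019) = 10·11.7·(0.037510) = 4.3886 kWh/t
P = W·T = 4.3886·2206.7 = 9684.4 kW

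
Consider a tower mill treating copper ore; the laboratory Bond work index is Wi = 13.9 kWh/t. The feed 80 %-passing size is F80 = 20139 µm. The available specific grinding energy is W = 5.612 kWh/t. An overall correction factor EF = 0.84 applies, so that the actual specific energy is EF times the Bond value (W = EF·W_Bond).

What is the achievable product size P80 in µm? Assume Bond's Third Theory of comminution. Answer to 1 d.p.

W = 10 Wi (P80^-0.5 − F80^-0.5)
W_Bond = W / EF = 5.612 / 0.84 = 6.6810 kWh/t
1/√P80 = 1/√F80 + W_Bond/(10·Wi)
  = 6.6810/(10·13.9) + 1/√20139 = 0.048064 + 0.007047 = 0.055111
P80 = (1/0.055111)² = 18.1452² = 329.25 µm

P80 = 329.2 µm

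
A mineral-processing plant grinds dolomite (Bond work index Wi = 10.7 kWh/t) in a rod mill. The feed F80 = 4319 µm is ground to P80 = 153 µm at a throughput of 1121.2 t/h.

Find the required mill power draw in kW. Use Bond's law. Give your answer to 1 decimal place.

Bond: W = 10·Wi·(1/√P80 − 1/√F80)
W = 10·10.7·(1/√153 − 1/√4319) = 10·10.7·(0.065629) = 7.0223 kWh/t
Mill draw = 7.0223 × 1121.2 = 7873.4 kW

P = 7873.4 kW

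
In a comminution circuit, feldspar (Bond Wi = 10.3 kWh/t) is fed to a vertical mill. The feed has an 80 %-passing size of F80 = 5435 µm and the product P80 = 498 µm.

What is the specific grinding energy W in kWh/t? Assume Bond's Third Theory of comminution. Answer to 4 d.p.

W = 10 Wi (P80^-0.5 − F80^-0.5)
1/√498 = 0.044811;  1/√5435 = 0.013564
W = 10·10.3·(0.044811 − 0.013564) = 3.2184 kWh/t

W = 3.2184 kWh/t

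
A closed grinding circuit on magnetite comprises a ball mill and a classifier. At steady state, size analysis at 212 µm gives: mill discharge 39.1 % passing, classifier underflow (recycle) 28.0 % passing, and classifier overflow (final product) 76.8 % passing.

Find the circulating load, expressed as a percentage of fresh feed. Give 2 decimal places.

CL = 339.64 %

Mass balance on the −212 µm fraction:
(1+r)·d = r·u + o ⇒ r = (o−d)/(d−u)
r = (76.8 − 39.1)/(39.1 − 28.0) = 37.7/11.1 = 3.3964
CL = 100·r = 339.64 %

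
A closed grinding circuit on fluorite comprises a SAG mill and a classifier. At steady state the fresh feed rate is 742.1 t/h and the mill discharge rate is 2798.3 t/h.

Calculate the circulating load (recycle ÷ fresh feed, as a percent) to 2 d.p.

Steady state: M = F + R.
R = M − F = 2798.3 − 742.1 = 2056.2 t/h
CL = 100·R/F = 100·2056.2/742.1 = 277.08 %

CL = 277.08 %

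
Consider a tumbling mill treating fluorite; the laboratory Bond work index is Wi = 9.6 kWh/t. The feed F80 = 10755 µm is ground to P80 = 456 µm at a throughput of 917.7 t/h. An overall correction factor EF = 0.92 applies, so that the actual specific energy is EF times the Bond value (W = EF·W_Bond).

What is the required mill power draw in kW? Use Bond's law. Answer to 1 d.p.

P = 3014.0 kW

Bond: W = 10·Wi·(1/√P80 − 1/√F80)
W = 10·9.6·(1/√456 − 1/√10755) = 10·9.6·(0.037187) = 3.5699 kWh/t
With EF = 0.92: W = 3.5699·0.92 = 3.2843 kWh/t
P_mill = W·ṁ = 3.2843·917.7 = 3014.0 kW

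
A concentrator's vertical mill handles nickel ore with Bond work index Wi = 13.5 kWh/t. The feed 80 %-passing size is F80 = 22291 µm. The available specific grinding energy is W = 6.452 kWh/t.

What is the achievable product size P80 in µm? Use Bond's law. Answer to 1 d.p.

W = 10·Wi·[P80^(−½) − F80^(−½)]
⇒ 1/√P80 = W/(10·Wi) + 1/√F80
  = 6.4520/(10·13.5) + 1/√22291 = 0.047793 + 0.006698 = 0.054490
P80 = (1/0.054490)² = 18.3518² = 336.79 µm

P80 = 336.8 µm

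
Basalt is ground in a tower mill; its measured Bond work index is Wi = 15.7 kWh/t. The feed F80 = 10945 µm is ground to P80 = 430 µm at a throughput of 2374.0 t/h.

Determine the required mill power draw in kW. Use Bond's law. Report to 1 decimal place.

P = 14411.4 kW

W = 10·Wi·(P80^(-½) − F80^(-½))
W = 10·15.7·(1/√430 − 1/√10945) = 10·15.7·(0.038666) = 6.0705 kWh/t
P = W·T = 6.0705·2374.0 = 14411.4 kW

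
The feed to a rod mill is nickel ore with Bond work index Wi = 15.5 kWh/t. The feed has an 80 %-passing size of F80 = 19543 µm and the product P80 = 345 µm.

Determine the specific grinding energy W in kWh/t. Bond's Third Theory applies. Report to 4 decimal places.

W = 10·Wi·(P80^(-½) − F80^(-½))
1/√345 = 0.053838;  1/√19543 = 0.007153
W = 10·15.5·(0.053838 − 0.007153) = 7.2362 kWh/t

W = 7.2362 kWh/t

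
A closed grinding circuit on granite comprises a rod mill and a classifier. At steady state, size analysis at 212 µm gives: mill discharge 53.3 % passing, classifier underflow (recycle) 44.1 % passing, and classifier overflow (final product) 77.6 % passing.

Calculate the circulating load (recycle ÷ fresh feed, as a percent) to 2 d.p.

CL = 264.13 %

Balance %-passing 212 µm (r = R/F):
(1+r)d = ru + o → r = (o−d)/(d−u)
r = (77.6 − 53.3)/(53.3 − 44.1) = 24.3/9.2 = 2.6413
CL = 100·r = 264.13 %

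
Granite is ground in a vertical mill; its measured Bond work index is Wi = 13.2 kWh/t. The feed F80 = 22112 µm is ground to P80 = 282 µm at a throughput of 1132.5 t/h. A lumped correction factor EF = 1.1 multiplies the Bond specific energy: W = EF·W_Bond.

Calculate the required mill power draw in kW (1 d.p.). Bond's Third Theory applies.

P = 8686.4 kW

W = 10 Wi (P80^-0.5 − F80^-0.5)
W = 10·13.2·(1/√282 − 1/√22112) = 10·13.2·(0.052824) = 6.9728 kWh/t
With EF = 1.1: W = 6.9728·1.1 = 7.6701 kWh/t
Power = W × throughput = 7.6701 kWh/t × 1132.5 t/h = 8686.4 kW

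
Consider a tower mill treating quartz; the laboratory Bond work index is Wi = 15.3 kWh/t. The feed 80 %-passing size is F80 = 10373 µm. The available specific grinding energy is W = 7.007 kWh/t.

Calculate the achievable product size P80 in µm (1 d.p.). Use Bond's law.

P80 = 323.3 µm

Bond:  W = 10 Wi (1/√P − 1/√F)
P80^(−½) = W/(10 Wi) + F80^(−½)
  = 7.0070/(10·15.3) + 1/√10373 = 0.045797 + 0.009819 = 0.055616
P80 = (1/0.055616)² = 17.9805² = 323.30 µm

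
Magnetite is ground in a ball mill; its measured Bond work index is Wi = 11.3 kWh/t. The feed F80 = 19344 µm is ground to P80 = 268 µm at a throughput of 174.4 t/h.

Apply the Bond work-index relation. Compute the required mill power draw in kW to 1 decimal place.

W = 10 Wi / √P80 − 10 Wi / √F80
W = 10·11.3·(1/√268 − 1/√19344) = 10·11.3·(0.053895) = 6.0901 kWh/t
Mill draw = 6.0901 × 174.4 = 1062.1 kW

P = 1062.1 kW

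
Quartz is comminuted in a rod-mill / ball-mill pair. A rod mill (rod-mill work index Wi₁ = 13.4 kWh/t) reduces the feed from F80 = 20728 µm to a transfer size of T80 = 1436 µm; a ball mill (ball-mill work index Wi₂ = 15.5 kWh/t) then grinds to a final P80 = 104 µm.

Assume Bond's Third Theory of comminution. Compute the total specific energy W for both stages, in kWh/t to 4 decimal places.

W = 10·Wi·(P80^(-½) − F80^(-½))
Stage 1 (20728→1436 µm, Wi₁=13.4): W₁ = 10·13.4·(0.026389 − 0.006946) = 2.6054 kWh/t
Stage 2 (1436→104 µm, Wi₂=15.5): W₂ = 10·15.5·(0.098058 − 0.026389) = 11.1087 kWh/t
W = W₁ + W₂ = 2.6054 + 11.1087 = 13.7141 kWh/t

W = 13.7141 kWh/t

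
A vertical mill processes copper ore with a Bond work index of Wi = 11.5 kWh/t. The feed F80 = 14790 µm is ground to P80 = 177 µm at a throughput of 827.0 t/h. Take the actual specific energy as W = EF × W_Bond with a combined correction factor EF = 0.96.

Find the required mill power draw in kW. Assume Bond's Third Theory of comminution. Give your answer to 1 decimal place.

W_Bond = 10·Wi·(1/√P₈₀ − 1/√F₈₀)
W = 10·11.5·(1/√177 − 1/√14790) = 10·11.5·(0.066942) = 7.6983 kWh/t
Corrected W = EF·W_Bond = 0.96·7.6983 = 7.3904 kWh/t
P = W·T = 7.3904·827.0 = 6111.8 kW

P = 6111.8 kW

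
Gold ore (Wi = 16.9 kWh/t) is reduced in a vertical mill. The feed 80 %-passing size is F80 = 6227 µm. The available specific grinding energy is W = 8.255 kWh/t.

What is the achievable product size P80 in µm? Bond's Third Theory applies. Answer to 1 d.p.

W = 10·Wi·[P80^(−½) − F80^(−½)]
P80^-0.5 = F80^-0.5 + W/(10 Wi)
  = 8.2550/(10·16.9) + 1/√6227 = 0.048846 + 0.012672 = 0.061519
P80 = (1/0.061519)² = 16.2552² = 264.23 µm

P80 = 264.2 µm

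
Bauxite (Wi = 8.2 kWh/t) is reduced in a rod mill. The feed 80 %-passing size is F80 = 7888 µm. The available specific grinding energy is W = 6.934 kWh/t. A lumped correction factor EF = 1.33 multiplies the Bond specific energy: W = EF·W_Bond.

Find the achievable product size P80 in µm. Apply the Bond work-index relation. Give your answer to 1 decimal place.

W = 10 Wi (1/√P80 − 1/√F80)  [Bond]
W_Bond = W / EF = 6.934 / 1.33 = 5.2135 kWh/t
⇒ 1/√P80 = W_Bond/(10 Wi) + 1/√F80
  = 5.2135/(10·8.2) + 1/√7888 = 0.063580 + 0.011259 = 0.074839
P80 = (1/0.074839)² = 13.3620² = 178.54 µm

P80 = 178.5 µm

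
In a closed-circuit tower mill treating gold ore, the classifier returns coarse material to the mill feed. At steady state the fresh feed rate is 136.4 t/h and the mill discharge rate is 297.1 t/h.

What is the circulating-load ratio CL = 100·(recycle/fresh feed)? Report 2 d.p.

CL = 117.82 %

Steady state: M = F + R.
R = M − F = 297.1 − 136.4 = 160.7 t/h
CL = 100·R/F = 100·160.7/136.4 = 117.82 %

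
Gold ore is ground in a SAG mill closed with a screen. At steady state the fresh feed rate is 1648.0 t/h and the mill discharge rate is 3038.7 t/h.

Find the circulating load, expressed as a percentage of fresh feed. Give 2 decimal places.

CL = 84.39 %

M = F + R at steady state, so:
R = M − F = 3038.7 − 1648.0 = 1390.7 t/h
CL = 100·R/F = 100·1390.7/1648.0 = 84.39 %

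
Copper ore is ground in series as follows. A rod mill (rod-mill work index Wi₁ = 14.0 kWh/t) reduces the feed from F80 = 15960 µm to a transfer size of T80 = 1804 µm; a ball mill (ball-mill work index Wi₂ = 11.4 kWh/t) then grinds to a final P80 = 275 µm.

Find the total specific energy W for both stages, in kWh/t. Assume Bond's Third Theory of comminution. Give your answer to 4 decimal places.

W = 6.3784 kWh/t

Bond: W = 10·Wi·(1/√P80 − 1/√F80)
Stage 1 (15960→1804 µm, Wi₁=14.0): W₁ = 10·14.0·(0.023544 − 0.007916) = 2.1880 kWh/t
Stage 2 (1804→275 µm, Wi₂=11.4): W₂ = 10·11.4·(0.060302 − 0.023544) = 4.1904 kWh/t
W = W₁ + W₂ = 2.1880 + 4.1904 = 6.3784 kWh/t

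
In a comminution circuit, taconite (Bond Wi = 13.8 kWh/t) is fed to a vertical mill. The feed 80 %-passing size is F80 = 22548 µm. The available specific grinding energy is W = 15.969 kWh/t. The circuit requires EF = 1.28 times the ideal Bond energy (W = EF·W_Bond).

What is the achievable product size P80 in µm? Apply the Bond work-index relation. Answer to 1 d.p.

P80 = 106.1 µm

W = 10·Wi·(P80^(-½) − F80^(-½))
W_Bond = W / EF = 15.969 / 1.28 = 12.4758 kWh/t
P80^-0.5 = F80^-0.5 + W_Bond/(10 Wi)
  = 12.4758/(10·13.8) + 1/√22548 = 0.090404 + 0.006660 = 0.097064
P80 = (1/0.097064)² = 10.3025² = 106.14 µm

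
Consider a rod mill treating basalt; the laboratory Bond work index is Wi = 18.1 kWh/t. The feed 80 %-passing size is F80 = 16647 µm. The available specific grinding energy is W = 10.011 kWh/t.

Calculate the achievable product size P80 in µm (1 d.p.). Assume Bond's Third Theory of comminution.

P80 = 251.5 µm

W = 10 Wi (1/√P80 − 1/√F80)  [Bond]
P80^-0.5 = F80^-0.5 + W/(10 Wi)
  = 10.0110/(10·18.1) + 1/√16647 = 0.055309 + 0.007751 = 0.063060
P80 = (1/0.063060)² = 15.8579² = 251.47 µm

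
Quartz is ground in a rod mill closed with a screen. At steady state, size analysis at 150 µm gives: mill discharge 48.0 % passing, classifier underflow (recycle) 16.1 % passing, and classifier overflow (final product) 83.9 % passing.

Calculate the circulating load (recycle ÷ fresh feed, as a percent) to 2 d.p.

CL = 112.54 %

Classifier node, passing 150 µm:
(1+r)d = ru + o → r = (o−d)/(d−u)
r = (83.9 − 48.0)/(48.0 − 16.1) = 35.9/31.9 = 1.1254
CL = 100·r = 112.54 %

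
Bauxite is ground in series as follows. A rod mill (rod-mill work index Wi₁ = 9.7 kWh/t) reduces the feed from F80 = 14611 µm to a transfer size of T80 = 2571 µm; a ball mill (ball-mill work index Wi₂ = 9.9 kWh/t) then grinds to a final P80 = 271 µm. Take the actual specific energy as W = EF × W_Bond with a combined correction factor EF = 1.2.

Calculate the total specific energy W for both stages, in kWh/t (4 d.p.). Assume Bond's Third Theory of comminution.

Bond: W = 10·Wi·(1/√P80 − 1/√F80)
Stage 1 (14611→2571 µm, Wi₁=9.7): W₁ = 10·9.7·(0.019722 − 0.008273) = 1.1105 kWh/t
Stage 2 (2571→271 µm, Wi₂=9.9): W₂ = 10·9.9·(0.060746 − 0.019722) = 4.0614 kWh/t
W = W₁ + W₂ = 1.1105 + 4.0614 = 5.1719 kWh/t
Corrected W = EF·W_Bond = 1.2·5.1719 = 6.2063 kWh/t

W = 6.2063 kWh/t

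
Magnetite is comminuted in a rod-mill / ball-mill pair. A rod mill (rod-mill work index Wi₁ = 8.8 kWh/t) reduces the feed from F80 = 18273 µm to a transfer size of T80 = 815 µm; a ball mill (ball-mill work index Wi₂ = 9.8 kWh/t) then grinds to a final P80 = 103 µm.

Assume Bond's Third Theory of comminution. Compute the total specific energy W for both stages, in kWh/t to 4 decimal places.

W = 10 Wi (P80^-0.5 − F80^-0.5)
Stage 1 (18273→815 µm, Wi₁=8.8): W₁ = 10·8.8·(0.035028 − 0.007398) = 2.4315 kWh/t
Stage 2 (815→103 µm, Wi₂=9.8): W₂ = 10·9.8·(0.098533 − 0.035028) = 6.2234 kWh/t
W = W₁ + W₂ = 2.4315 + 6.2234 = 8.6549 kWh/t

W = 8.6549 kWh/t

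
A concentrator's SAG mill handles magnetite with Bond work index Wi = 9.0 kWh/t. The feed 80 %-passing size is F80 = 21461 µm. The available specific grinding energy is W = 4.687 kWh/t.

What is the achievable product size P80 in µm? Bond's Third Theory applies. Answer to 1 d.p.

W_Bond = 10·Wi·(1/√P₈₀ − 1/√F₈₀)
1/√P80 = 1/√F80 + W/(10·Wi)
  = 4.6870/(10·9.0) + 1/√21461 = 0.052078 + 0.006826 = 0.058904
P80 = (1/0.058904)² = 16.9768² = 288.21 µm

P80 = 288.2 µm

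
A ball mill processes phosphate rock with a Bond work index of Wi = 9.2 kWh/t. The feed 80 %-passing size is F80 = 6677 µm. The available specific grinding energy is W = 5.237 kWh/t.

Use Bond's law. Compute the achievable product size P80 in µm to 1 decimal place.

W = 10·Wi·(P80^(-½) − F80^(-½))
P80^(−½) = W/(10 Wi) + F80^(−½)
  = 5.2370/(10·9.2) + 1/√6677 = 0.056924 + 0.012238 = 0.069162
P80 = (1/0.069162)² = 14.4588² = 209.06 µm

P80 = 209.1 µm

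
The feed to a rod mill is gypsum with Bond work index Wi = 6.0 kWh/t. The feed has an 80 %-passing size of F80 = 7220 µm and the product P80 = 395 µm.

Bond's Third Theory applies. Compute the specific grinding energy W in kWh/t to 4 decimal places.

W = 10·Wi·(P80^(-½) − F80^(-½))
1/√395 = 0.050315;  1/√7220 = 0.011769
W = 10·6.0·(0.050315 − 0.011769) = 2.3128 kWh/t

W = 2.3128 kWh/t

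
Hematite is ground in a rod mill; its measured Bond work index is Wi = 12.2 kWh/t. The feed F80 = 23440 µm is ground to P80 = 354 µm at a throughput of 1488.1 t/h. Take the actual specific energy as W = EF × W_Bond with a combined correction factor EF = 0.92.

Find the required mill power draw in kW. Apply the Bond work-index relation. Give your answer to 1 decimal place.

P = 7786.3 kW

W = 10 Wi (1/√P80 − 1/√F80)  [Bond]
W = 10·12.2·(1/√354 − 1/√23440) = 10·12.2·(0.046618) = 5.6874 kWh/t
W_actual = 0.92 × 5.6874 = 5.2324 kWh/t
P_mill = W·ṁ = 5.2324·1488.1 = 7786.3 kW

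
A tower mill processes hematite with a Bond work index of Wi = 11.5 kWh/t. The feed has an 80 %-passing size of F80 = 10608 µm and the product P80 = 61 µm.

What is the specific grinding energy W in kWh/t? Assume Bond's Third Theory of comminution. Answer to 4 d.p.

W = 13.6077 kWh/t

Bond:  W = 10 Wi (1/√P − 1/√F)
1/√61 = 0.128037;  1/√10608 = 0.009709
W = 10·11.5·(0.128037 − 0.009709) = 13.6077 kWh/t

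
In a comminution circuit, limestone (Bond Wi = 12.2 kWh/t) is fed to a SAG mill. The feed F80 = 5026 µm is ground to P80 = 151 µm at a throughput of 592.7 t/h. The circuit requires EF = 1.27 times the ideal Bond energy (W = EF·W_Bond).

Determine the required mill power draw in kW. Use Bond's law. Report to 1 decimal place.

Bond:  W = 10 Wi (1/√P − 1/√F)
W = 10·12.2·(1/√151 − 1/√5026) = 10·12.2·(0.067273) = 8.2073 kWh/t
W_actual = 1.27 × 8.2073 = 10.4233 kWh/t
P = W·T = 10.4233·592.7 = 6177.9 kW

P = 6177.9 kW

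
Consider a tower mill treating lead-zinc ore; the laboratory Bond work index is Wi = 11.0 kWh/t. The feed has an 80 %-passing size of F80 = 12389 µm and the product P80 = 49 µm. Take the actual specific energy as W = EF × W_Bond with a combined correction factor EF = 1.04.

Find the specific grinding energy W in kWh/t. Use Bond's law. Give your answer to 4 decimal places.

W = 10·Wi·(P80^(-½) − F80^(-½))
1/√49 = 0.142857;  1/√12389 = 0.008984
W = 10·11.0·(0.142857 − 0.008984) = 14.7260 kWh/t
W_actual = 1.04 × 14.7260 = 15.3151 kWh/t

W = 15.3151 kWh/t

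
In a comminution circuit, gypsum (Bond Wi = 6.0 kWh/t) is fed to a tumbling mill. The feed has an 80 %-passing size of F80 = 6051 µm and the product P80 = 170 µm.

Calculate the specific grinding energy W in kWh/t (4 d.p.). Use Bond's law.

Bond:  W = 10 Wi (1/√P − 1/√F)
1/√170 = 0.076696;  1/√6051 = 0.012855
W = 10·6.0·(0.076696 − 0.012855) = 3.8305 kWh/t

W = 3.8305 kWh/t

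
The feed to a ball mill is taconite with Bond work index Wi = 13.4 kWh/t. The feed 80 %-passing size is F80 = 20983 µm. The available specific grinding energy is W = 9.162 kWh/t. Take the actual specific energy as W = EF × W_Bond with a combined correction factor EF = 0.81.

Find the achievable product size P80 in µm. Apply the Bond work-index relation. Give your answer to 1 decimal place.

P80 = 119.9 µm

W = 10·Wi·(P80^(-½) − F80^(-½))
W_Bond = W / EF = 9.162 / 0.81 = 11.3111 kWh/t
⇒ 1/√P80 = W_Bond/(10 Wi) + 1/√F80
  = 11.3111/(10·13.4) + 1/√20983 = 0.084411 + 0.006903 = 0.091315
P80 = (1/0.091315)² = 10.9511² = 119.93 µm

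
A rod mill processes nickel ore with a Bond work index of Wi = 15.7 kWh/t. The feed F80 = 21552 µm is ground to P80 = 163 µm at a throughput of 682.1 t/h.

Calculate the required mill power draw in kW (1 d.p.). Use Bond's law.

Bond: W = 10·Wi·(1/√P80 − 1/√F80)
W = 10·15.7·(1/√163 − 1/√21552) = 10·15.7·(0.071514) = 11.2278 kWh/t
P_mill = W·ṁ = 11.2278·682.1 = 7658.4 kW

P = 7658.4 kW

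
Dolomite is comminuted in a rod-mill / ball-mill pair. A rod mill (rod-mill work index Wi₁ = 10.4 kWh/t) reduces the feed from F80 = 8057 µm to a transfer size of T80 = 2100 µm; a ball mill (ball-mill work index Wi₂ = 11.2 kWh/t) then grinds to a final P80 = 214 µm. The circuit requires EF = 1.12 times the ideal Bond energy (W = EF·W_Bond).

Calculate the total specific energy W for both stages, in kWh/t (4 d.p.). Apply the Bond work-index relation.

W = 10 Wi (P80^-0.5 − F80^-0.5)
Stage 1 (8057→2100 µm, Wi₁=10.4): W₁ = 10·10.4·(0.021822 − 0.011141) = 1.1108 kWh/t
Stage 2 (2100→214 µm, Wi₂=11.2): W₂ = 10·11.2·(0.068359 − 0.021822) = 5.2121 kWh/t
W = W₁ + W₂ = 1.1108 + 5.2121 = 6.3230 kWh/t
With EF = 1.12: W = 6.3230·1.12 = 7.0817 kWh/t

W = 7.0817 kWh/t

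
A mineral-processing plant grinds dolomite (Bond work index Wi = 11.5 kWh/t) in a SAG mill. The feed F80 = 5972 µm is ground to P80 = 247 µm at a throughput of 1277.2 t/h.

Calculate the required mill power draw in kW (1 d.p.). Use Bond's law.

P = 7445.0 kW

W = 10 Wi (1/√P80 − 1/√F80)  [Bond]
W = 10·11.5·(1/√247 − 1/√5972) = 10·11.5·(0.050688) = 5.8292 kWh/t
Mill draw = 5.8292 × 1277.2 = 7445.0 kW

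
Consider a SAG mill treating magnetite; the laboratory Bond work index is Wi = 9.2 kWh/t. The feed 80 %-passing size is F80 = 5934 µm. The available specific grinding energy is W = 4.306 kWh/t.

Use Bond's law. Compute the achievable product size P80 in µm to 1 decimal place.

P80 = 279.8 µm

W = 10·Wi·(P80^(-½) − F80^(-½))
⇒ 1/√P80 = W/(10 Wi) + 1/√F80
  = 4.3060/(10·9.2) + 1/√5934 = 0.046804 + 0.012982 = 0.059786
P80 = (1/0.059786)² = 16.7264² = 279.77 µm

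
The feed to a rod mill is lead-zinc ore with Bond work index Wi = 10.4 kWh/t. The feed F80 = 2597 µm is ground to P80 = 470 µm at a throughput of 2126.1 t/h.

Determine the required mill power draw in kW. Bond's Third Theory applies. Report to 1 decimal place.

Bond: W = 10·Wi·(1/√P80 − 1/√F80)
W = 10·10.4·(1/√470 − 1/√2597) = 10·10.4·(0.026504) = 2.7564 kWh/t
Power = W × throughput = 2.7564 kWh/t × 2126.1 t/h = 5860.3 kW

P = 5860.3 kW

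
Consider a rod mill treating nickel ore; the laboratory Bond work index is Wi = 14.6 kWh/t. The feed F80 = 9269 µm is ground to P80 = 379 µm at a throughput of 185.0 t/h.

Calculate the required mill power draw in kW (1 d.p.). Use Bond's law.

Bond: W = 10·Wi·(1/√P80 − 1/√F80)
W = 10·14.6·(1/√379 − 1/√9269) = 10·14.6·(0.040980) = 5.9830 kWh/t
Mill draw = 5.9830 × 185.0 = 1106.9 kW

P = 1106.9 kW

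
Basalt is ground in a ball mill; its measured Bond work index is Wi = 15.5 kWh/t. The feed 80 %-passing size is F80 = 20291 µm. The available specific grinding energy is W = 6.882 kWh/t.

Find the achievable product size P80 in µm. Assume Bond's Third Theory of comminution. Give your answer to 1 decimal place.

W_Bond = 10·Wi·(1/√P₈₀ − 1/√F₈₀)
P80^(−½) = W/(10 Wi) + F80^(−½)
  = 6.8820/(10·15.5) + 1/√20291 = 0.044400 + 0.007020 = 0.051420
P80 = (1/0.051420)² = 19.4476² = 378.21 µm

P80 = 378.2 µm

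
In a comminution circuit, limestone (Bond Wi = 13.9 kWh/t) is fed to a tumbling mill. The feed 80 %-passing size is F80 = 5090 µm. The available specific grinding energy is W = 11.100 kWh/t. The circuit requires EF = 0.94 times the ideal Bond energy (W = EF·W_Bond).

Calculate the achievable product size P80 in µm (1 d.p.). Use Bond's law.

P80 = 102.1 µm

Bond: W = 10·Wi·(1/√P80 − 1/√F80)
W_Bond = W / EF = 11.100 / 0.94 = 11.8085 kWh/t
⇒ 1/√P80 = W_Bond/(10 Wi) + 1/√F80
  = 11.8085/(10·13.9) + 1/√5090 = 0.084953 + 0.014017 = 0.098970
P80 = (1/0.098970)² = 10.1041² = 102.09 µm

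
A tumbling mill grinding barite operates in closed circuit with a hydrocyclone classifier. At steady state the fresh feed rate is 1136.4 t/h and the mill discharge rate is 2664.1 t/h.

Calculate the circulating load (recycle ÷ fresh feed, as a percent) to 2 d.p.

CL = 134.43 %

Mill node: discharge = fresh + recycle.
R = M − F = 2664.1 − 1136.4 = 1527.7 t/h
CL = 100·R/F = 100·1527.7/1136.4 = 134.43 %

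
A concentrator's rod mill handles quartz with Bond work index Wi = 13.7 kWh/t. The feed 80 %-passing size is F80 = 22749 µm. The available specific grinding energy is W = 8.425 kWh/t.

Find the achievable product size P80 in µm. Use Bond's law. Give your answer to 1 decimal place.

P80 = 215.5 µm

Bond:  W = 10 Wi (1/√P − 1/√F)
⇒ 1/√P80 = W/(10·Wi) + 1/√F80
  = 8.4250/(10·13.7) + 1/√22749 = 0.061496 + 0.006630 = 0.068126
P80 = (1/0.068126)² = 14.6786² = 215.46 µm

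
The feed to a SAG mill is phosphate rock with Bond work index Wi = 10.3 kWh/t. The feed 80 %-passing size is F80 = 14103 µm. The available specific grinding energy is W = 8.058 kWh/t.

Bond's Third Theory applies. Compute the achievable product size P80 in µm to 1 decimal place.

P80 = 133.2 µm

Bond:  W = 10 Wi (1/√P − 1/√F)
⇒ 1/√P80 = W/(10·Wi) + 1/√F80
  = 8.0580/(10·10.3) + 1/√14103 = 0.078233 + 0.008421 = 0.086654
P80 = (1/0.086654)² = 11.5402² = 133.18 µm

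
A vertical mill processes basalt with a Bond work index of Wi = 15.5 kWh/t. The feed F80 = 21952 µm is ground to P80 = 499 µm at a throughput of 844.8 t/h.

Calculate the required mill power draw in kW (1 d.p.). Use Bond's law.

Bond: W = 10·Wi·(1/√P80 − 1/√F80)
W = 10·15.5·(1/√499 − 1/√21952) = 10·15.5·(0.038017) = 5.8926 kWh/t
Power = W × throughput = 5.8926 kWh/t × 844.8 t/h = 4978.1 kW

P = 4978.1 kW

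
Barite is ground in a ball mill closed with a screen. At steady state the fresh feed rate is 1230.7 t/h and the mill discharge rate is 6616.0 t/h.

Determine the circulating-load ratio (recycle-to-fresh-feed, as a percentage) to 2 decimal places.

M = F + R at steady state, so:
R = M − F = 6616.0 − 1230.7 = 5385.3 t/h
CL = 100·R/F = 100·5385.3/1230.7 = 437.58 %

CL = 437.58 %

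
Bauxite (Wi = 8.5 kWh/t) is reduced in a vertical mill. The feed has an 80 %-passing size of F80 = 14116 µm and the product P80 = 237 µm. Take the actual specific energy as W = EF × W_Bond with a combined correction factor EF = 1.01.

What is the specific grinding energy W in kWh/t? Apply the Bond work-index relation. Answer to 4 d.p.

W = 4.8540 kWh/t

Bond:  W = 10 Wi (1/√P − 1/√F)
1/√237 = 0.064957;  1/√14116 = 0.008417
W = 10·8.5·(0.064957 − 0.008417) = 4.8059 kWh/t
W_actual = 1.01 × 4.8059 = 4.8540 kWh/t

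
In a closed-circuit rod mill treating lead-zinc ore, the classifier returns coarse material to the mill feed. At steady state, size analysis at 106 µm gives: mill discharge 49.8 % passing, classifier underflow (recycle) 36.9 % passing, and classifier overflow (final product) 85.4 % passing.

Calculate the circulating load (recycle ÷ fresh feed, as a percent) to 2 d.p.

CL = 275.97 %

Balance %-passing 106 µm (r = R/F):
(1+r)d = ru + o → r = (o−d)/(d−u)
r = (85.4 − 49.8)/(49.8 − 36.9) = 35.6/12.9 = 2.7597
CL = 100·r = 275.97 %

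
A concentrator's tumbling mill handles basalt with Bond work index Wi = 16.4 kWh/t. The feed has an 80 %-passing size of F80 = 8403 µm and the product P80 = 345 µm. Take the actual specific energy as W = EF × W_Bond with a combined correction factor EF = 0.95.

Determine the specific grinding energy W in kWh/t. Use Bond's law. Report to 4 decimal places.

W = 6.6884 kWh/t

W = 10 Wi (1/√P80 − 1/√F80)  [Bond]
1/√345 = 0.053838;  1/√8403 = 0.010909
W = 10·16.4·(0.053838 − 0.010909) = 7.0404 kWh/t
Apply correction: 7.0404 × 0.95 = 6.6884 kWh/t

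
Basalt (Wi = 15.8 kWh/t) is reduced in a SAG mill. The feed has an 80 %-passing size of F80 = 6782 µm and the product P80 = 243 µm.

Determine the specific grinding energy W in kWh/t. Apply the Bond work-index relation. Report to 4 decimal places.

W = 8.2171 kWh/t

W_Bond = 10·Wi·(1/√P₈₀ − 1/√F₈₀)
1/√243 = 0.064150;  1/√6782 = 0.012143
W = 10·15.8·(0.064150 − 0.012143) = 8.2171 kWh/t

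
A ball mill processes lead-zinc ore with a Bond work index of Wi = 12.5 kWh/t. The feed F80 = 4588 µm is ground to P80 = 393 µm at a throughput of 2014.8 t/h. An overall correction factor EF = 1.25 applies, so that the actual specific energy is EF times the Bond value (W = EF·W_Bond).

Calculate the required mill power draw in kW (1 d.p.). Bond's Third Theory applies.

Bond: W = 10·Wi·(1/√P80 − 1/√F80)
W = 10·12.5·(1/√393 − 1/√4588) = 10·12.5·(0.035680) = 4.4600 kWh/t
With EF = 1.25: W = 4.4600·1.25 = 5.5750 kWh/t
Mill draw = 5.5750 × 2014.8 = 11232.5 kW

P = 11232.5 kW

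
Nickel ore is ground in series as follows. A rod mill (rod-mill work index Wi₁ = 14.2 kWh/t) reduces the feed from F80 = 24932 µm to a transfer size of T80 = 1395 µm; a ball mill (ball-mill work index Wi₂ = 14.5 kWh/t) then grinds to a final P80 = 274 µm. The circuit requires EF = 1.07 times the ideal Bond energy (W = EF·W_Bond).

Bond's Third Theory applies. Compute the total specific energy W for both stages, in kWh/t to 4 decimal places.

W = 8.3247 kWh/t

W_Bond = 10·Wi·(1/√P₈₀ − 1/√F₈₀)
Stage 1 (24932→1395 µm, Wi₁=14.2): W₁ = 10·14.2·(0.026774 − 0.006333) = 2.9026 kWh/t
Stage 2 (1395→274 µm, Wi₂=14.5): W₂ = 10·14.5·(0.060412 − 0.026774) = 4.8775 kWh/t
W = W₁ + W₂ = 2.9026 + 4.8775 = 7.7801 kWh/t
Apply correction: 7.7801 × 1.07 = 8.3247 kWh/t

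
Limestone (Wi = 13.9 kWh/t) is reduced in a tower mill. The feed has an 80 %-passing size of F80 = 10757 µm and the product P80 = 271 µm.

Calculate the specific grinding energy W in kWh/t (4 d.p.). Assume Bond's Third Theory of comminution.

W = 10 Wi (1/√P80 − 1/√F80)  [Bond]
1/√271 = 0.060746;  1/√10757 = 0.009642
W = 10·13.9·(0.060746 − 0.009642) = 7.1034 kWh/t

W = 7.1034 kWh/t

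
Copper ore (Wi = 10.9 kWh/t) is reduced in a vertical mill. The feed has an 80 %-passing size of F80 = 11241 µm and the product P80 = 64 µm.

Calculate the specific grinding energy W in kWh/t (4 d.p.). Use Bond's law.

W = 12.5969 kWh/t

W = 10 Wi (P80^-0.5 − F80^-0.5)
1/√64 = 0.125000;  1/√11241 = 0.009432
W = 10·10.9·(0.125000 − 0.009432) = 12.5969 kWh/t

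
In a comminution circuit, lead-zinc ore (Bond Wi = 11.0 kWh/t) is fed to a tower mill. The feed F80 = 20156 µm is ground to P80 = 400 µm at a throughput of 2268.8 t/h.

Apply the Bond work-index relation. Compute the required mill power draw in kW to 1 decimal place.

Bond:  W = 10 Wi (1/√P − 1/√F)
W = 10·11.0·(1/√400 − 1/√20156) = 10·11.0·(0.042956) = 4.7252 kWh/t
Mill draw = 4.7252 × 2268.8 = 10720.5 kW

P = 10720.5 kW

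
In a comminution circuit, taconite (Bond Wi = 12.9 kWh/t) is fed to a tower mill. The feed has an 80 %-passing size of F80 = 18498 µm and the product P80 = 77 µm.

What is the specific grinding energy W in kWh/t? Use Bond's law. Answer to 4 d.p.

W = 13.7524 kWh/t

Bond: W = 10·Wi·(1/√P80 − 1/√F80)
1/√77 = 0.113961;  1/√18498 = 0.007353
W = 10·12.9·(0.113961 − 0.007353) = 13.7524 kWh/t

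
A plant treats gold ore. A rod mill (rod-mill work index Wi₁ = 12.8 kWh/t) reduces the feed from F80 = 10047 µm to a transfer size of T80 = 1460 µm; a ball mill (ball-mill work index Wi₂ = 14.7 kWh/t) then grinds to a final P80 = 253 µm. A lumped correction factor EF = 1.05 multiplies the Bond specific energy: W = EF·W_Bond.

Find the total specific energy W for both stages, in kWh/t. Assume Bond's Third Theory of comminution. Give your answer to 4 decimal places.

W = 7.8409 kWh/t

W = 10 Wi (1/√P80 − 1/√F80)  [Bond]
Stage 1 (10047→1460 µm, Wi₁=12.8): W₁ = 10·12.8·(0.026171 − 0.009977) = 2.0729 kWh/t
Stage 2 (1460→253 µm, Wi₂=14.7): W₂ = 10·14.7·(0.062869 − 0.026171) = 5.3946 kWh/t
W = W₁ + W₂ = 2.0729 + 5.3946 = 7.4676 kWh/t
Apply correction: 7.4676 × 1.05 = 7.8409 kWh/t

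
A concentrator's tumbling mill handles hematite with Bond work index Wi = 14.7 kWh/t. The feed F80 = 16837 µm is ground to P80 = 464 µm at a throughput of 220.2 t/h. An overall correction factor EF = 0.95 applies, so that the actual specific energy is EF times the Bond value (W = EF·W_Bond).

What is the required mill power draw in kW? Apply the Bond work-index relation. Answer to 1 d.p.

P = 1190.6 kW

Bond: W = 10·Wi·(1/√P80 − 1/√F80)
W = 10·14.7·(1/√464 − 1/√16837) = 10·14.7·(0.038717) = 5.6914 kWh/t
W_actual = 0.95 × 5.6914 = 5.4068 kWh/t
Mill draw = 5.4068 × 220.2 = 1190.6 kW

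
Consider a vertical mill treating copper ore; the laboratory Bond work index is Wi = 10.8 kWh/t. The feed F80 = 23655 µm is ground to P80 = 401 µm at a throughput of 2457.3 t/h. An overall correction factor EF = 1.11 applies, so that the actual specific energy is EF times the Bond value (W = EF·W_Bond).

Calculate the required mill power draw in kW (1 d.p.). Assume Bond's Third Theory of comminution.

P = 12795.4 kW

W = 10 Wi / √P80 − 10 Wi / √F80
W = 10·10.8·(1/√401 − 1/√23655) = 10·10.8·(0.043436) = 4.6911 kWh/t
With EF = 1.11: W = 4.6911·1.11 = 5.2071 kWh/t
P = W·T = 5.2071·2457.3 = 12795.4 kW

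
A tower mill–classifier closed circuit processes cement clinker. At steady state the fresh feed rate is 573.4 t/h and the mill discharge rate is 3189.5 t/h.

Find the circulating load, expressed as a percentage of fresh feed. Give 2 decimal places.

CL = 456.24 %

Mill node: discharge = fresh + recycle.
R = M − F = 3189.5 − 573.4 = 2616.1 t/h
CL = 100·R/F = 100·2616.1/573.4 = 456.24 %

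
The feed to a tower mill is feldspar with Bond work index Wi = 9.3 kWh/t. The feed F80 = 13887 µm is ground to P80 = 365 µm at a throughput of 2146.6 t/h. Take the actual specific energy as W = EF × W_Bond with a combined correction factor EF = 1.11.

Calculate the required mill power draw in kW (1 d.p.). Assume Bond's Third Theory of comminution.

P = 9718.3 kW

W = 10 Wi (1/√P80 − 1/√F80)  [Bond]
W = 10·9.3·(1/√365 − 1/√13887) = 10·9.3·(0.043857) = 4.0787 kWh/t
Apply correction: 4.0787 × 1.11 = 4.5273 kWh/t
Power = W × throughput = 4.5273 kWh/t × 2146.6 t/h = 9718.3 kW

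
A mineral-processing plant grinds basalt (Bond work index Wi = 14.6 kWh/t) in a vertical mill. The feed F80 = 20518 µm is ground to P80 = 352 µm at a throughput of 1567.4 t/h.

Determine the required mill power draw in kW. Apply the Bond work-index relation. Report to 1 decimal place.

P = 10599.6 kW

W = 10·Wi·[P80^(−½) − F80^(−½)]
W = 10·14.6·(1/√352 − 1/√20518) = 10·14.6·(0.046319) = 6.7626 kWh/t
Power = W × throughput = 6.7626 kWh/t × 1567.4 t/h = 10599.6 kW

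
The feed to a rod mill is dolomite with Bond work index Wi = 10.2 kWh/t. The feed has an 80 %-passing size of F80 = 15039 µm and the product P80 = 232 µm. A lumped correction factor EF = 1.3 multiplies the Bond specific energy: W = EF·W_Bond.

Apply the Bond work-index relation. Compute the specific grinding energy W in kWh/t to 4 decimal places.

W = 7.6243 kWh/t

W = 10·Wi·[P80^(−½) − F80^(−½)]
1/√232 = 0.065653;  1/√15039 = 0.008154
W = 10·10.2·(0.065653 − 0.008154) = 5.8649 kWh/t
With EF = 1.3: W = 5.8649·1.3 = 7.6243 kWh/t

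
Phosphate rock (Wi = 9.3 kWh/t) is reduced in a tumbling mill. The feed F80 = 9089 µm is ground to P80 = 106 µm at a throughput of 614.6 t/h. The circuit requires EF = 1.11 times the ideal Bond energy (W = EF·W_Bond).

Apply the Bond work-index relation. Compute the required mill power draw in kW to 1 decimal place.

P = 5496.9 kW

W_Bond = 10·Wi·(1/√P₈₀ − 1/√F₈₀)
W = 10·9.3·(1/√106 − 1/√9089) = 10·9.3·(0.086639) = 8.0575 kWh/t
W_actual = 1.11 × 8.0575 = 8.9438 kWh/t
Power = W × throughput = 8.9438 kWh/t × 614.6 t/h = 5496.9 kW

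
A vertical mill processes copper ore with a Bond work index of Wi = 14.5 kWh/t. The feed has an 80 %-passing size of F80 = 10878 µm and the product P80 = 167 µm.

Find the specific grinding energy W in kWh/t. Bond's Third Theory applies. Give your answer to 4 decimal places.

W = 9.8302 kWh/t

W = 10 Wi (P80^-0.5 − F80^-0.5)
1/√167 = 0.077382;  1/√10878 = 0.009588
W = 10·14.5·(0.077382 − 0.009588) = 9.8302 kWh/t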